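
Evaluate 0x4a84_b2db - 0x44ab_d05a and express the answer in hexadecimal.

Subtract column by column in base 16:
  b-a → 1
  d-5 → 8
  2-0 → 2
  b-d → e (borrow)
  4-b-1 → 8 (borrow)
  8-a-1 → d (borrow)
  a-4-1 → 5
  4-4 → 0

0x5d8e281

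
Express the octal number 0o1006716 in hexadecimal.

0x40dce

Each octal digit is 3 bits: 1=001 0=000 0=000 6=110 7=111 1=001 6=110.
Group the bits into nibbles: 0100 0000 1101 1100 1110 → 40dce.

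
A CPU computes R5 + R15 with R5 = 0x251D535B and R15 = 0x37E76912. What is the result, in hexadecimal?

Add column by column in base 16, right to left:
  B+2 = D
  5+1 = 6
  3+9 = C
  5+6 = B
  D+7 = 4 carry 1
  1+E+1 = 0 carry 1
  5+7+1 = D
  2+3 = 5

0x5D04BC6D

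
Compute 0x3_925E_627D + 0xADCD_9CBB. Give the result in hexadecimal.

0x4402BFF38

Add column by column in base 16, right to left:
  D+B = 8 carry 1
  7+B+1 = 3 carry 1
  2+C+1 = F
  6+9 = F
  E+D = B carry 1
  5+C+1 = 2 carry 1
  2+D+1 = 0 carry 1
  9+A+1 = 4 carry 1
  3+0+1 = 4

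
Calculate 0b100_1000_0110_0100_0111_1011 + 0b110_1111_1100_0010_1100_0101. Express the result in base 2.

0b101110000010011101000000

Add column by column in base 2, right to left:
  1+1 = 0 carry 1
  1+0+1 = 0 carry 1
  0+1+1 = 0 carry 1
  1+0+1 = 0 carry 1
  1+0+1 = 0 carry 1
  1+0+1 = 0 carry 1
  1+1+1 = 1 carry 1
  0+1+1 = 0 carry 1
  0+0+1 = 1
  0+1 = 1
  1+0 = 1
  0+0 = 0
  0+0 = 0
  1+0 = 1
  1+1 = 0 carry 1
  0+1+1 = 0 carry 1
  0+1+1 = 0 carry 1
  0+1+1 = 0 carry 1
  0+1+1 = 0 carry 1
  1+1+1 = 1 carry 1
  0+0+1 = 1
  0+1 = 1
  1+1 = 0 carry 1
  final carry 1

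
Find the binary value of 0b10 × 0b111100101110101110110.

Multiply each base-2 digit by 2, carrying:
  0×2 = 0 → write 0
  1×2 = 2 → write 0 carry 1
  1×2+1 = 3 → write 1 carry 1
  0×2+1 = 1 → write 1
  1×2 = 2 → write 0 carry 1
  1×2+1 = 3 → write 1 carry 1
  1×2+1 = 3 → write 1 carry 1
  0×2+1 = 1 → write 1
  1×2 = 2 → write 0 carry 1
  0×2+1 = 1 → write 1
  1×2 = 2 → write 0 carry 1
  1×2+1 = 3 → write 1 carry 1
  1×2+1 = 3 → write 1 carry 1
  0×2+1 = 1 → write 1
  1×2 = 2 → write 0 carry 1
  0×2+1 = 1 → write 1
  0×2 = 0 → write 0
  1×2 = 2 → write 0 carry 1
  1×2+1 = 3 → write 1 carry 1
  1×2+1 = 3 → write 1 carry 1
  1×2+1 = 3 → write 1 carry 1
  remaining carry: 1

0b1111001011101011101100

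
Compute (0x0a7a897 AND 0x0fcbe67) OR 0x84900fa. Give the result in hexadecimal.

0x8eda8ff

0x0a7a897 AND 0x0fcbe67 = 0x0a4a807.
Then OR with 0x84900fa.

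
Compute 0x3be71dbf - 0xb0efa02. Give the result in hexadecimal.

0x30d823bd

Subtract column by column in base 16:
  f-2 → d
  b-0 → b
  d-a → 3
  1-f → 2 (borrow)
  7-e-1 → 8 (borrow)
  e-0-1 → d
  b-b → 0
  3-0 → 3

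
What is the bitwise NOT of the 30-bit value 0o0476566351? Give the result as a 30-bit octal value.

Each oct digit d becomes 7−d:
  0→7, 4→3, 7→0, 6→1, 5→2, 6→1, 6→1, 3→4, 5→2, 1→6

0o7301211426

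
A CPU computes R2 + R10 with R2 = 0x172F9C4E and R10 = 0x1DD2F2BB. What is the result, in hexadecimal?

0x35028F09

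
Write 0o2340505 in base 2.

Each octal digit is 3 bits: 2=010 3=011 4=100 0=000 5=101 0=000 5=101.

0b10011100000101000101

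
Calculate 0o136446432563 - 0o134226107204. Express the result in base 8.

0o2220323357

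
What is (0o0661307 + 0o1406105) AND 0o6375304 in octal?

0o2265004

Add column by column in base 8, right to left:
  7+5 = 4 carry 1
  0+0+1 = 1
  3+1 = 4
  1+6 = 7
  6+0 = 6
  6+4 = 2 carry 1
  0+1+1 = 2
Sum = 0o2267414; now AND with 0o6375304:
  2&6=2, 2&3=2, 6&7=6, 7&5=5, 4&3=0, 1&0=0, 4&4=4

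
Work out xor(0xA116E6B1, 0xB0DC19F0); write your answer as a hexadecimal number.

XOR each hex digit independently (no carries):
  A^B=1, 1^0=1, 1^D=C, 6^C=A, E^1=F, 6^9=F, B^F=4, 1^0=1

0x11CAFF41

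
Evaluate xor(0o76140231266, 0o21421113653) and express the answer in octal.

XOR each oct digit independently (no carries):
  7^2=5, 6^1=7, 1^4=5, 4^2=6, 0^1=1, 2^1=3, 3^1=2, 1^3=2, 2^6=4, 6^5=3, 6^3=5

0o57561322435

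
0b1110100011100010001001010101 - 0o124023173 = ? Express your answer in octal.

0b1110100011100010001001010101 = 0o1643421125 in octal.
Subtract column by column in base 8:
  5-3 → 2
  2-7 → 3 (borrow)
  1-1-1 → 7 (borrow)
  1-3-1 → 5 (borrow)
  2-2-1 → 7 (borrow)
  4-0-1 → 3
  3-4 → 7 (borrow)
  4-2-1 → 1
  6-1 → 5
  1-0 → 1

0o1517375732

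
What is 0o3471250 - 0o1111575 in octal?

Subtract column by column in base 8:
  0-5 → 3 (borrow)
  5-7-1 → 5 (borrow)
  2-5-1 → 4 (borrow)
  1-1-1 → 7 (borrow)
  7-1-1 → 5
  4-1 → 3
  3-1 → 2

0o2357453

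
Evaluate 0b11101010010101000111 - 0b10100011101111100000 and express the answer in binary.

0b1000110100101100111

Subtract column by column in base 2:
  1-0 → 1
  1-0 → 1
  1-0 → 1
  0-0 → 0
  0-0 → 0
  0-1 → 1 (borrow)
  1-1-1 → 1 (borrow)
  0-1-1 → 0 (borrow)
  1-1-1 → 1 (borrow)
  0-1-1 → 0 (borrow)
  1-0-1 → 0
  0-1 → 1 (borrow)
  0-1-1 → 0 (borrow)
  1-1-1 → 1 (borrow)
  0-0-1 → 1 (borrow)
  1-0-1 → 0
  0-0 → 0
  1-1 → 0
  1-0 → 1
  1-1 → 0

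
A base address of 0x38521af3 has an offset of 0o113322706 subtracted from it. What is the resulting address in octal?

0x38521af3 = 0o7024415363 in octal.
Subtract column by column in base 8:
  3-6 → 5 (borrow)
  6-0-1 → 5
  3-7 → 4 (borrow)
  5-2-1 → 2
  1-2 → 7 (borrow)
  4-3-1 → 0
  4-3 → 1
  2-1 → 1
  0-1 → 7 (borrow)
  7-0-1 → 6

0o6711072455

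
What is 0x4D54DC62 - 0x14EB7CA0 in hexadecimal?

Subtract column by column in base 16:
  2-0 → 2
  6-A → C (borrow)
  C-C-1 → F (borrow)
  D-7-1 → 5
  4-B → 9 (borrow)
  5-E-1 → 6 (borrow)
  D-4-1 → 8
  4-1 → 3

0x38695FC2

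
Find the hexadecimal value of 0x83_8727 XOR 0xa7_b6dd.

0x2431fa

XOR each hex digit independently (no carries):
  8^a=2, 3^7=4, 8^b=3, 7^6=1, 2^d=f, 7^d=a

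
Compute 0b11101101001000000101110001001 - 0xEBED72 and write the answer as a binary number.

0b11100101110000001111000010111

0xEBED72 = 0b111010111110110101110010 in binary.
Subtract column by column in base 2:
  1-0 → 1
  0-1 → 1 (borrow)
  0-0-1 → 1 (borrow)
  1-0-1 → 0
  0-1 → 1 (borrow)
  0-1-1 → 0 (borrow)
  0-1-1 → 0 (borrow)
  1-0-1 → 0
  1-1 → 0
  1-0 → 1
  0-1 → 1 (borrow)
  1-1-1 → 1 (borrow)
  0-0-1 → 1 (borrow)
  0-1-1 → 0 (borrow)
  0-1-1 → 0 (borrow)
  0-1-1 → 0 (borrow)
  0-1-1 → 0 (borrow)
  0-1-1 → 0 (borrow)
  1-0-1 → 0
  0-1 → 1 (borrow)
  0-0-1 → 1 (borrow)
  1-1-1 → 1 (borrow)
  0-1-1 → 0 (borrow)
  1-1-1 → 1 (borrow)
  1-0-1 → 0
  0-0 → 0
  1-0 → 1
  1-0 → 1
  1-0 → 1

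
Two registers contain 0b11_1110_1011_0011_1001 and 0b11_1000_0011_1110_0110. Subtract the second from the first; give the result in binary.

0b110011101010011

Subtract column by column in base 2:
  1-0 → 1
  0-1 → 1 (borrow)
  0-1-1 → 0 (borrow)
  1-0-1 → 0
  1-0 → 1
  1-1 → 0
  0-1 → 1 (borrow)
  0-1-1 → 0 (borrow)
  1-1-1 → 1 (borrow)
  1-1-1 → 1 (borrow)
  0-0-1 → 1 (borrow)
  1-0-1 → 0
  0-0 → 0
  1-0 → 1
  1-0 → 1
  1-1 → 0
  1-1 → 0
  1-1 → 0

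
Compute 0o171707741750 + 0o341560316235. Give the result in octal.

Add column by column in base 8, right to left:
  0+5 = 5
  5+3 = 0 carry 1
  7+2+1 = 2 carry 1
  1+6+1 = 0 carry 1
  4+1+1 = 6
  7+3 = 2 carry 1
  7+0+1 = 0 carry 1
  0+6+1 = 7
  7+5 = 4 carry 1
  1+1+1 = 3
  7+4 = 3 carry 1
  1+3+1 = 5

0o533470260205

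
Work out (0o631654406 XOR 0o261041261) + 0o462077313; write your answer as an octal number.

First 0o631654406 XOR 0o261041261 = 0o450615667.
Add column by column in base 8, right to left:
  7+3 = 2 carry 1
  6+1+1 = 0 carry 1
  6+3+1 = 2 carry 1
  5+7+1 = 5 carry 1
  1+7+1 = 1 carry 1
  6+0+1 = 7
  0+2 = 2
  5+6 = 3 carry 1
  4+4+1 = 1 carry 1
  final carry 1

0o1132715202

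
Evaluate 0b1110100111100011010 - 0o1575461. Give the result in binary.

0o1575461 = 0b1101111101100110001 in binary.
Subtract column by column in base 2:
  0-1 → 1 (borrow)
  1-0-1 → 0
  0-0 → 0
  1-0 → 1
  1-1 → 0
  0-1 → 1 (borrow)
  0-0-1 → 1 (borrow)
  0-0-1 → 1 (borrow)
  1-1-1 → 1 (borrow)
  1-1-1 → 1 (borrow)
  1-0-1 → 0
  1-1 → 0
  0-1 → 1 (borrow)
  0-1-1 → 0 (borrow)
  1-1-1 → 1 (borrow)
  0-1-1 → 0 (borrow)
  1-0-1 → 0
  1-1 → 0
  1-1 → 0

0b101001111101001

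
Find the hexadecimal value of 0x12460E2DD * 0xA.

0xB6BC8DCA2

Multiply each base-16 digit by 10, carrying:
  D×10 = 130 → write 2 carry 8
  D×10+8 = 138 → write A carry 8
  2×10+8 = 28 → write C carry 1
  E×10+1 = 141 → write D carry 8
  0×10+8 = 8 → write 8
  6×10 = 60 → write C carry 3
  4×10+3 = 43 → write B carry 2
  2×10+2 = 22 → write 6 carry 1
  1×10+1 = 11 → write B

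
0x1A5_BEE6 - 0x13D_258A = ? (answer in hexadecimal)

Subtract column by column in base 16:
  6-A → C (borrow)
  E-8-1 → 5
  E-5 → 9
  B-2 → 9
  5-D → 8 (borrow)
  A-3-1 → 6
  1-1 → 0

0x68995C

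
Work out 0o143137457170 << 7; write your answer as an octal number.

0o30627713636000

7 bits is not a whole number of base-8 digits; in binary: 1100011001011111100101111001111000 << 7 = 11000110010111111001011110011110000000000.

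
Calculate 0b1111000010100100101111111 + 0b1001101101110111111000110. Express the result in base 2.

0b11000110000011100101000101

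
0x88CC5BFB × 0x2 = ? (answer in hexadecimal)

0x11198B7F6

Multiply each base-16 digit by 2, carrying:
  B×2 = 22 → write 6 carry 1
  F×2+1 = 31 → write F carry 1
  B×2+1 = 23 → write 7 carry 1
  5×2+1 = 11 → write B
  C×2 = 24 → write 8 carry 1
  C×2+1 = 25 → write 9 carry 1
  8×2+1 = 17 → write 1 carry 1
  8×2+1 = 17 → write 1 carry 1
  remaining carry: 1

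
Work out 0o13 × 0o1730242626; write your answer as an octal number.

0o25113376562

Multiply each base-8 digit by 11, carrying:
  6×11 = 66 → write 2 carry 8
  2×11+8 = 30 → write 6 carry 3
  6×11+3 = 69 → write 5 carry 8
  2×11+8 = 30 → write 6 carry 3
  4×11+3 = 47 → write 7 carry 5
  2×11+5 = 27 → write 3 carry 3
  0×11+3 = 3 → write 3
  3×11 = 33 → write 1 carry 4
  7×11+4 = 81 → write 1 carry 10
  1×11+10 = 21 → write 5 carry 2
  remaining carry: 2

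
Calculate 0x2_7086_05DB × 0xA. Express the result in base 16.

Multiply each base-16 digit by 10, carrying:
  B×10 = 110 → write E carry 6
  D×10+6 = 136 → write 8 carry 8
  5×10+8 = 58 → write A carry 3
  0×10+3 = 3 → write 3
  6×10 = 60 → write C carry 3
  8×10+3 = 83 → write 3 carry 5
  0×10+5 = 5 → write 5
  7×10 = 70 → write 6 carry 4
  2×10+4 = 24 → write 8 carry 1
  remaining carry: 1

0x18653C3A8E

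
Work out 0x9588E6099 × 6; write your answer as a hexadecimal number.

0x3813564396

Multiply each base-16 digit by 6, carrying:
  9×6 = 54 → write 6 carry 3
  9×6+3 = 57 → write 9 carry 3
  0×6+3 = 3 → write 3
  6×6 = 36 → write 4 carry 2
  E×6+2 = 86 → write 6 carry 5
  8×6+5 = 53 → write 5 carry 3
  8×6+3 = 51 → write 3 carry 3
  5×6+3 = 33 → write 1 carry 2
  9×6+2 = 56 → write 8 carry 3
  remaining carry: 3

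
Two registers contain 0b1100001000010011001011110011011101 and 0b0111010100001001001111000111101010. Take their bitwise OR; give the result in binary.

0b1111011100011011001111110111111111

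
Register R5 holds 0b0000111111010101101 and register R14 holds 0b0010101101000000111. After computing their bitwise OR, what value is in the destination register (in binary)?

OR bit by bit (1 where either bit is 1):
  0000111111010101101
| 0010101101000000111
= 0010111111010101111

0b0010111111010101111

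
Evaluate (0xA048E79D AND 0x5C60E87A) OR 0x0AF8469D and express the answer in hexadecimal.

0xAF8E69D

0xA048E79D AND 0x5C60E87A = 0x0040E018.
Then OR with 0x0AF8469D.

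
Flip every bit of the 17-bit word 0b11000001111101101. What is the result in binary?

0b00111110000010010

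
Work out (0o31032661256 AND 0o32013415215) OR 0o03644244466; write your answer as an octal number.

0o31032661256 AND 0o32013415215 = 0o30012401214.
Then OR with 0o03644244466.

0o33656645676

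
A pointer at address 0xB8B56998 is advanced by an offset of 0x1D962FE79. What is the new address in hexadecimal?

Add column by column in base 16, right to left:
  8+9 = 1 carry 1
  9+7+1 = 1 carry 1
  9+E+1 = 8 carry 1
  6+F+1 = 6 carry 1
  5+2+1 = 8
  B+6 = 1 carry 1
  8+9+1 = 2 carry 1
  B+D+1 = 9 carry 1
  0+1+1 = 2

0x292186811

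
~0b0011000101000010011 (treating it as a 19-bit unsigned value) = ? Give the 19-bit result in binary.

0b1100111010111101100

Invert each bit: 0011000101000010011 → 1100111010111101100.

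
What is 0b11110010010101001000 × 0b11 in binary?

Multiply each base-2 digit by 3, carrying:
  0×3 = 0 → write 0
  0×3 = 0 → write 0
  0×3 = 0 → write 0
  1×3 = 3 → write 1 carry 1
  0×3+1 = 1 → write 1
  0×3 = 0 → write 0
  1×3 = 3 → write 1 carry 1
  0×3+1 = 1 → write 1
  1×3 = 3 → write 1 carry 1
  0×3+1 = 1 → write 1
  1×3 = 3 → write 1 carry 1
  0×3+1 = 1 → write 1
  0×3 = 0 → write 0
  1×3 = 3 → write 1 carry 1
  0×3+1 = 1 → write 1
  0×3 = 0 → write 0
  1×3 = 3 → write 1 carry 1
  1×3+1 = 4 → write 0 carry 2
  1×3+2 = 5 → write 1 carry 2
  1×3+2 = 5 → write 1 carry 2
  remaining carry: 10

0b1011010110111111011000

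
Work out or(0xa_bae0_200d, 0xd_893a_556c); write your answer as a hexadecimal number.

OR each hex digit independently (no carries):
  a|d=f, b|8=b, a|9=b, e|3=f, 0|a=a, 2|5=7, 0|5=5, 0|6=6, d|c=d

0xfbbfa756d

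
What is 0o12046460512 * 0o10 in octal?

0o120464605120

Multiply each base-8 digit by 8, carrying:
  2×8 = 16 → write 0 carry 2
  1×8+2 = 10 → write 2 carry 1
  5×8+1 = 41 → write 1 carry 5
  0×8+5 = 5 → write 5
  6×8 = 48 → write 0 carry 6
  4×8+6 = 38 → write 6 carry 4
  6×8+4 = 52 → write 4 carry 6
  4×8+6 = 38 → write 6 carry 4
  0×8+4 = 4 → write 4
  2×8 = 16 → write 0 carry 2
  1×8+2 = 10 → write 2 carry 1
  remaining carry: 1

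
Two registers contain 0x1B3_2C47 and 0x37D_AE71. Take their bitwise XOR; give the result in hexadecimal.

0x2CE8236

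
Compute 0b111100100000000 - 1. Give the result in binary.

The trailing 8 digits are 0, so subtracting 1 borrows through: they become 1 and the next digit up decrements.

0b111100011111111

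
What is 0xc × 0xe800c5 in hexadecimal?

0xae0093c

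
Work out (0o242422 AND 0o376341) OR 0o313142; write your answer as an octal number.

0o242422 AND 0o376341 = 0o242000.
Then OR with 0o313142.

0o353142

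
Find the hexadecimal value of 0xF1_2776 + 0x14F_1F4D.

0x24046C3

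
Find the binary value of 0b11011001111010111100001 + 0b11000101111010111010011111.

0b11100001001010010010000000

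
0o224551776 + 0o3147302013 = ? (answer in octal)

0o3374054011

Add column by column in base 8, right to left:
  6+3 = 1 carry 1
  7+1+1 = 1 carry 1
  7+0+1 = 0 carry 1
  1+2+1 = 4
  5+0 = 5
  5+3 = 0 carry 1
  4+7+1 = 4 carry 1
  2+4+1 = 7
  2+1 = 3
  0+3 = 3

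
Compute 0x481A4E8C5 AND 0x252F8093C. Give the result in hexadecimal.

AND each hex digit independently (no carries):
  4&2=0, 8&5=0, 1&2=0, A&F=A, 4&8=0, E&0=0, 8&9=8, C&3=0, 5&C=4

0x000A00804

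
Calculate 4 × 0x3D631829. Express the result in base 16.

Multiply each base-16 digit by 4, carrying:
  9×4 = 36 → write 4 carry 2
  2×4+2 = 10 → write A
  8×4 = 32 → write 0 carry 2
  1×4+2 = 6 → write 6
  3×4 = 12 → write C
  6×4 = 24 → write 8 carry 1
  D×4+1 = 53 → write 5 carry 3
  3×4+3 = 15 → write F

0xF58C60A4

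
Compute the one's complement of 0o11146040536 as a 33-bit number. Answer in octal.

0o66631737241

Each oct digit d becomes 7−d:
  1→6, 1→6, 1→6, 4→3, 6→1, 0→7, 4→3, 0→7, 5→2, 3→4, 6→1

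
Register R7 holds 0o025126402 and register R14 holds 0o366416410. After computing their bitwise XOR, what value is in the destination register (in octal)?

XOR each oct digit independently (no carries):
  0^3=3, 2^6=4, 5^6=3, 1^4=5, 2^1=3, 6^6=0, 4^4=0, 0^1=1, 2^0=2

0o343530012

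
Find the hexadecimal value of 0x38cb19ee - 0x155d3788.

0x236de266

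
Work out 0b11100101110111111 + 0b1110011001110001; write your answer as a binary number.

0b101011001000110000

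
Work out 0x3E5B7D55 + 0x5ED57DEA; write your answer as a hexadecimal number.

0x9D30FB3F

Add column by column in base 16, right to left:
  5+A = F
  5+E = 3 carry 1
  D+D+1 = B carry 1
  7+7+1 = F
  B+5 = 0 carry 1
  5+D+1 = 3 carry 1
  E+E+1 = D carry 1
  3+5+1 = 9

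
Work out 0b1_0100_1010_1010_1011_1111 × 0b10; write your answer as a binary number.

Multiply each base-2 digit by 2, carrying:
  1×2 = 2 → write 0 carry 1
  1×2+1 = 3 → write 1 carry 1
  1×2+1 = 3 → write 1 carry 1
  1×2+1 = 3 → write 1 carry 1
  1×2+1 = 3 → write 1 carry 1
  1×2+1 = 3 → write 1 carry 1
  0×2+1 = 1 → write 1
  1×2 = 2 → write 0 carry 1
  0×2+1 = 1 → write 1
  1×2 = 2 → write 0 carry 1
  0×2+1 = 1 → write 1
  1×2 = 2 → write 0 carry 1
  0×2+1 = 1 → write 1
  1×2 = 2 → write 0 carry 1
  0×2+1 = 1 → write 1
  1×2 = 2 → write 0 carry 1
  0×2+1 = 1 → write 1
  0×2 = 0 → write 0
  1×2 = 2 → write 0 carry 1
  0×2+1 = 1 → write 1
  1×2 = 2 → write 0 carry 1
  remaining carry: 1

0b1010010101010101111110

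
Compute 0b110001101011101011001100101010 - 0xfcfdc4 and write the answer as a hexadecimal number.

0x30b1b566

0b110001101011101011001100101010 = 0x31aeb32a in hexadecimal.
Subtract column by column in base 16:
  a-4 → 6
  2-c → 6 (borrow)
  3-d-1 → 5 (borrow)
  b-f-1 → b (borrow)
  e-c-1 → 1
  a-f → b (borrow)
  1-0-1 → 0
  3-0 → 3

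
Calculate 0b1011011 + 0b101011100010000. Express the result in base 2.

Add column by column in base 2, right to left:
  1+0 = 1
  1+0 = 1
  0+0 = 0
  1+0 = 1
  1+1 = 0 carry 1
  0+0+1 = 1
  1+0 = 1
  0+0 = 0
  0+1 = 1
  0+1 = 1
  0+1 = 1
  0+0 = 0
  0+1 = 1
  0+0 = 0
  0+1 = 1

0b101011101101011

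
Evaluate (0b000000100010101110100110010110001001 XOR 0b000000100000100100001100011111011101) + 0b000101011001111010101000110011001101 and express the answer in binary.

First 0b000000100010101110100110010110001001 XOR 0b000000100000100100001100011111011101 = 0b000000000010001010101010001001010100.
Add column by column in base 2, right to left:
  0+1 = 1
  0+0 = 0
  1+1 = 0 carry 1
  0+1+1 = 0 carry 1
  1+0+1 = 0 carry 1
  0+0+1 = 1
  1+1 = 0 carry 1
  0+1+1 = 0 carry 1
  0+0+1 = 1
  1+0 = 1
  0+1 = 1
  0+1 = 1
  0+0 = 0
  1+0 = 1
  0+0 = 0
  1+1 = 0 carry 1
  0+0+1 = 1
  1+1 = 0 carry 1
  0+0+1 = 1
  1+1 = 0 carry 1
  0+0+1 = 1
  1+1 = 0 carry 1
  0+1+1 = 0 carry 1
  0+1+1 = 0 carry 1
  0+1+1 = 0 carry 1
  1+0+1 = 0 carry 1
  0+0+1 = 1
  0+1 = 1
  0+1 = 1
  0+0 = 0
  0+1 = 1
  0+0 = 0
  0+1 = 1

0b101011100000101010010111100100001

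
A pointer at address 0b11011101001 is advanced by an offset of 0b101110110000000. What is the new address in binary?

Add column by column in base 2, right to left:
  1+0 = 1
  0+0 = 0
  0+0 = 0
  1+0 = 1
  0+0 = 0
  1+0 = 1
  1+0 = 1
  1+1 = 0 carry 1
  0+1+1 = 0 carry 1
  1+0+1 = 0 carry 1
  1+1+1 = 1 carry 1
  0+1+1 = 0 carry 1
  0+1+1 = 0 carry 1
  0+0+1 = 1
  0+1 = 1

0b110010001101001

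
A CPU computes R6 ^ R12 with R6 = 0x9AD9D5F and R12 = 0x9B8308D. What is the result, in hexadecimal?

XOR each hex digit independently (no carries):
  9^9=0, A^B=1, D^8=5, 9^3=A, D^0=D, 5^8=D, F^D=2

0x015ADD2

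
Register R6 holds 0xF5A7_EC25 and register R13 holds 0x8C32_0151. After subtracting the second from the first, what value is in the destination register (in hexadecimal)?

0x6975EAD4

Subtract column by column in base 16:
  5-1 → 4
  2-5 → D (borrow)
  C-1-1 → A
  E-0 → E
  7-2 → 5
  A-3 → 7
  5-C → 9 (borrow)
  F-8-1 → 6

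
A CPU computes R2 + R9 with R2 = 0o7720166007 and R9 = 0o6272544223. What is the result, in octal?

Add column by column in base 8, right to left:
  7+3 = 2 carry 1
  0+2+1 = 3
  0+2 = 2
  6+4 = 2 carry 1
  6+4+1 = 3 carry 1
  1+5+1 = 7
  0+2 = 2
  2+7 = 1 carry 1
  7+2+1 = 2 carry 1
  7+6+1 = 6 carry 1
  final carry 1

0o16212732232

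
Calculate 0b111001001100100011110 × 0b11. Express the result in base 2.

Multiply each base-2 digit by 3, carrying:
  0×3 = 0 → write 0
  1×3 = 3 → write 1 carry 1
  1×3+1 = 4 → write 0 carry 2
  1×3+2 = 5 → write 1 carry 2
  1×3+2 = 5 → write 1 carry 2
  0×3+2 = 2 → write 0 carry 1
  0×3+1 = 1 → write 1
  0×3 = 0 → write 0
  1×3 = 3 → write 1 carry 1
  0×3+1 = 1 → write 1
  0×3 = 0 → write 0
  1×3 = 3 → write 1 carry 1
  1×3+1 = 4 → write 0 carry 2
  0×3+2 = 2 → write 0 carry 1
  0×3+1 = 1 → write 1
  1×3 = 3 → write 1 carry 1
  0×3+1 = 1 → write 1
  0×3 = 0 → write 0
  1×3 = 3 → write 1 carry 1
  1×3+1 = 4 → write 0 carry 2
  1×3+2 = 5 → write 1 carry 2
  remaining carry: 10

0b10101011100101101011010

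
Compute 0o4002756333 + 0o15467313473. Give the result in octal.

Add column by column in base 8, right to left:
  3+3 = 6
  3+7 = 2 carry 1
  3+4+1 = 0 carry 1
  6+3+1 = 2 carry 1
  5+1+1 = 7
  7+3 = 2 carry 1
  2+7+1 = 2 carry 1
  0+6+1 = 7
  0+4 = 4
  4+5 = 1 carry 1
  0+1+1 = 2

0o21472272026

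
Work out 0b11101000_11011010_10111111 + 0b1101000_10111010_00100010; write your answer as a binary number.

0b1010100011001010011100001

Add column by column in base 2, right to left:
  1+0 = 1
  1+1 = 0 carry 1
  1+0+1 = 0 carry 1
  1+0+1 = 0 carry 1
  1+0+1 = 0 carry 1
  1+1+1 = 1 carry 1
  0+0+1 = 1
  1+0 = 1
  0+0 = 0
  1+1 = 0 carry 1
  0+0+1 = 1
  1+1 = 0 carry 1
  1+1+1 = 1 carry 1
  0+1+1 = 0 carry 1
  1+0+1 = 0 carry 1
  1+1+1 = 1 carry 1
  0+0+1 = 1
  0+0 = 0
  0+0 = 0
  1+1 = 0 carry 1
  0+0+1 = 1
  1+1 = 0 carry 1
  1+1+1 = 1 carry 1
  1+0+1 = 0 carry 1
  final carry 1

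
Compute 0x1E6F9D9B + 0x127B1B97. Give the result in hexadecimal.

0x30EAB932

Add column by column in base 16, right to left:
  B+7 = 2 carry 1
  9+9+1 = 3 carry 1
  D+B+1 = 9 carry 1
  9+1+1 = B
  F+B = A carry 1
  6+7+1 = E
  E+2 = 0 carry 1
  1+1+1 = 3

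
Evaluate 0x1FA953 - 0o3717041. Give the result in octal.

0x1FA953 = 0o7724523 in octal.
Subtract column by column in base 8:
  3-1 → 2
  2-4 → 6 (borrow)
  5-0-1 → 4
  4-7 → 5 (borrow)
  2-1-1 → 0
  7-7 → 0
  7-3 → 4

0o4005462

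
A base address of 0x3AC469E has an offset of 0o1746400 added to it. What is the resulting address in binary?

0b11101101000001001110011110

0x3AC469E = 0b11101011000100011010011110 in binary.
0o1746400 = 0b1111100110100000000 in binary.
Add column by column in base 2, right to left:
  0+0 = 0
  1+0 = 1
  1+0 = 1
  1+0 = 1
  1+0 = 1
  0+0 = 0
  0+0 = 0
  1+0 = 1
  0+1 = 1
  1+0 = 1
  1+1 = 0 carry 1
  0+1+1 = 0 carry 1
  0+0+1 = 1
  0+0 = 0
  1+1 = 0 carry 1
  0+1+1 = 0 carry 1
  0+1+1 = 0 carry 1
  0+1+1 = 0 carry 1
  1+1+1 = 1 carry 1
  1+0+1 = 0 carry 1
  0+0+1 = 1
  1+0 = 1
  0+0 = 0
  1+0 = 1
  1+0 = 1
  1+0 = 1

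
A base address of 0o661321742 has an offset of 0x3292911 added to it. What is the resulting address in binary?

0o661321742 = 0b110110001011010001111100010 in binary.
0x3292911 = 0b11001010010010100100010001 in binary.
Add column by column in base 2, right to left:
  0+1 = 1
  1+0 = 1
  0+0 = 0
  0+0 = 0
  0+1 = 1
  1+0 = 1
  1+0 = 1
  1+0 = 1
  1+1 = 0 carry 1
  1+0+1 = 0 carry 1
  0+0+1 = 1
  0+1 = 1
  0+0 = 0
  1+1 = 0 carry 1
  0+0+1 = 1
  1+0 = 1
  1+1 = 0 carry 1
  0+0+1 = 1
  1+0 = 1
  0+1 = 1
  0+0 = 0
  0+1 = 1
  1+0 = 1
  1+0 = 1
  0+1 = 1
  1+1 = 0 carry 1
  1+0+1 = 0 carry 1
  final carry 1

0b1001111011101100110011110011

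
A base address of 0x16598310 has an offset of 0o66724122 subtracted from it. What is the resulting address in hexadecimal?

0o66724122 = 0xDBA852 in hexadecimal.
Subtract column by column in base 16:
  0-2 → E (borrow)
  1-5-1 → B (borrow)
  3-8-1 → A (borrow)
  8-A-1 → D (borrow)
  9-B-1 → D (borrow)
  5-D-1 → 7 (borrow)
  6-0-1 → 5
  1-0 → 1

0x157DDABE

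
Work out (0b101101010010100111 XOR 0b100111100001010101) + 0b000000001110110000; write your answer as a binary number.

First 0b101101010010100111 XOR 0b100111100001010101 = 0b001010110011110010.
Add column by column in base 2, right to left:
  0+0 = 0
  1+0 = 1
  0+0 = 0
  0+0 = 0
  1+1 = 0 carry 1
  1+1+1 = 1 carry 1
  1+0+1 = 0 carry 1
  1+1+1 = 1 carry 1
  0+1+1 = 0 carry 1
  0+1+1 = 0 carry 1
  1+0+1 = 0 carry 1
  1+0+1 = 0 carry 1
  0+0+1 = 1
  1+0 = 1
  0+0 = 0
  1+0 = 1

0b1011000010100010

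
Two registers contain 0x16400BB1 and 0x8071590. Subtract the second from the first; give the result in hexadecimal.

0xE38F621

Subtract column by column in base 16:
  1-0 → 1
  B-9 → 2
  B-5 → 6
  0-1 → F (borrow)
  0-7-1 → 8 (borrow)
  4-0-1 → 3
  6-8 → E (borrow)
  1-0-1 → 0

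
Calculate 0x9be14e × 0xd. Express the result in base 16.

0x7ea70f6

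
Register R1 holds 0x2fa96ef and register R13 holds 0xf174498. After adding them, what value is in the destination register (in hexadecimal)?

Add column by column in base 16, right to left:
  f+8 = 7 carry 1
  e+9+1 = 8 carry 1
  6+4+1 = b
  9+4 = d
  a+7 = 1 carry 1
  f+1+1 = 1 carry 1
  2+f+1 = 2 carry 1
  final carry 1

0x1211db87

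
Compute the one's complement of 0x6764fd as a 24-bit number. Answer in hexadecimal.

Each hex digit d becomes f−d:
  6→9, 7→8, 6→9, 4→b, f→0, d→2

0x989b02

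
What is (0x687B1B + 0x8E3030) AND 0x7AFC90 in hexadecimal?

0x72A800

Add column by column in base 16, right to left:
  B+0 = B
  1+3 = 4
  B+0 = B
  7+3 = A
  8+E = 6 carry 1
  6+8+1 = F
Sum = 0xF6AB4B; now AND with 0x7AFC90:
  F&7=7, 6&A=2, A&F=A, B&C=8, 4&9=0, B&0=0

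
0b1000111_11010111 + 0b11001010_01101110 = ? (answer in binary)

0b10001001001000101

Add column by column in base 2, right to left:
  1+0 = 1
  1+1 = 0 carry 1
  1+1+1 = 1 carry 1
  0+1+1 = 0 carry 1
  1+0+1 = 0 carry 1
  0+1+1 = 0 carry 1
  1+1+1 = 1 carry 1
  1+0+1 = 0 carry 1
  1+0+1 = 0 carry 1
  1+1+1 = 1 carry 1
  1+0+1 = 0 carry 1
  0+1+1 = 0 carry 1
  0+0+1 = 1
  0+0 = 0
  1+1 = 0 carry 1
  0+1+1 = 0 carry 1
  final carry 1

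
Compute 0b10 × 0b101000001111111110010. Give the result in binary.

0b1010000011111111100100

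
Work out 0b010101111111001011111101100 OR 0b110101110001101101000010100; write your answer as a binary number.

OR bit by bit (1 where either bit is 1):
  010101111111001011111101100
| 110101110001101101000010100
= 110101111111101111111111100

0b110101111111101111111111100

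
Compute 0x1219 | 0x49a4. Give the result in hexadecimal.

0x5bbd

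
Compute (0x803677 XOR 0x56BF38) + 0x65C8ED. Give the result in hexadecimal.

0x13C523C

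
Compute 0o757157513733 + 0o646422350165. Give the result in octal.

0o1625602064120

Add column by column in base 8, right to left:
  3+5 = 0 carry 1
  3+6+1 = 2 carry 1
  7+1+1 = 1 carry 1
  3+0+1 = 4
  1+5 = 6
  5+3 = 0 carry 1
  7+2+1 = 2 carry 1
  5+2+1 = 0 carry 1
  1+4+1 = 6
  7+6 = 5 carry 1
  5+4+1 = 2 carry 1
  7+6+1 = 6 carry 1
  final carry 1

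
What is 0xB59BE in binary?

Expand each hex digit to 4 bits: B=1011 5=0101 9=1001 B=1011 E=1110.

0b10110101100110111110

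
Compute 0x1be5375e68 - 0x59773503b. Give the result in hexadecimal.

Subtract column by column in base 16:
  8-b → d (borrow)
  6-3-1 → 2
  e-0 → e
  5-5 → 0
  7-3 → 4
  3-7 → c (borrow)
  5-7-1 → d (borrow)
  e-9-1 → 4
  b-5 → 6
  1-0 → 1

0x164dc40e2d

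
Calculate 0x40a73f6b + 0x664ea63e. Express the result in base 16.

0xa6f5e5a9

Add column by column in base 16, right to left:
  b+e = 9 carry 1
  6+3+1 = a
  f+6 = 5 carry 1
  3+a+1 = e
  7+e = 5 carry 1
  a+4+1 = f
  0+6 = 6
  4+6 = a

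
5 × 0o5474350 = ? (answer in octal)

Multiply each base-8 digit by 5, carrying:
  0×5 = 0 → write 0
  5×5 = 25 → write 1 carry 3
  3×5+3 = 18 → write 2 carry 2
  4×5+2 = 22 → write 6 carry 2
  7×5+2 = 37 → write 5 carry 4
  4×5+4 = 24 → write 0 carry 3
  5×5+3 = 28 → write 4 carry 3
  remaining carry: 3

0o34056210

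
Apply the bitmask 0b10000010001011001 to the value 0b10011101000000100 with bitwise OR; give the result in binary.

OR bit by bit (1 where either bit is 1):
  10011101000000100
| 10000010001011001
= 10011111001011101

0b10011111001011101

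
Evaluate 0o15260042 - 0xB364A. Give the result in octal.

0xB364A = 0o2633112 in octal.
Subtract column by column in base 8:
  2-2 → 0
  4-1 → 3
  0-1 → 7 (borrow)
  0-3-1 → 4 (borrow)
  6-3-1 → 2
  2-6 → 4 (borrow)
  5-2-1 → 2
  1-0 → 1

0o12424730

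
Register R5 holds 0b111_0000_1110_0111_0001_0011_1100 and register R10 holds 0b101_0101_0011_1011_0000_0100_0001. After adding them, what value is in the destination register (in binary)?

0b1100011000100010000101111101

Add column by column in base 2, right to left:
  0+1 = 1
  0+0 = 0
  1+0 = 1
  1+0 = 1
  1+0 = 1
  1+0 = 1
  0+1 = 1
  0+0 = 0
  1+0 = 1
  0+0 = 0
  0+0 = 0
  0+0 = 0
  1+1 = 0 carry 1
  1+1+1 = 1 carry 1
  1+0+1 = 0 carry 1
  0+1+1 = 0 carry 1
  0+1+1 = 0 carry 1
  1+1+1 = 1 carry 1
  1+0+1 = 0 carry 1
  1+0+1 = 0 carry 1
  0+1+1 = 0 carry 1
  0+0+1 = 1
  0+1 = 1
  0+0 = 0
  1+1 = 0 carry 1
  1+0+1 = 0 carry 1
  1+1+1 = 1 carry 1
  final carry 1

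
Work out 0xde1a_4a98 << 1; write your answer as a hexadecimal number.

0x1bc349530

1 bits is not a whole number of base-16 digits; in binary: 11011110000110100100101010011000 << 1 = 110111100001101001001010100110000.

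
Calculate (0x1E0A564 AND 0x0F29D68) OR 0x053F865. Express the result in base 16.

0xF3FD65

0x1E0A564 AND 0x0F29D68 = 0x0E08560.
Then OR with 0x053F865.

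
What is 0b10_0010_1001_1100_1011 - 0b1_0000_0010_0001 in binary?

0b100001100110101010

Subtract column by column in base 2:
  1-1 → 0
  1-0 → 1
  0-0 → 0
  1-0 → 1
  0-0 → 0
  0-1 → 1 (borrow)
  1-0-1 → 0
  1-0 → 1
  1-0 → 1
  0-0 → 0
  0-0 → 0
  1-0 → 1
  0-1 → 1 (borrow)
  1-0-1 → 0
  0-0 → 0
  0-0 → 0
  0-0 → 0
  1-0 → 1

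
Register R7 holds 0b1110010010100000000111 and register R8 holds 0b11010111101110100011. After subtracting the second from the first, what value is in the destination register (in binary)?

0b1010111010110001100100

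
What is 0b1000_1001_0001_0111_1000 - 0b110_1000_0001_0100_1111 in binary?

0b100001000000101001

Subtract column by column in base 2:
  0-1 → 1 (borrow)
  0-1-1 → 0 (borrow)
  0-1-1 → 0 (borrow)
  1-1-1 → 1 (borrow)
  1-0-1 → 0
  1-0 → 1
  1-1 → 0
  0-0 → 0
  1-1 → 0
  0-0 → 0
  0-0 → 0
  0-0 → 0
  1-0 → 1
  0-0 → 0
  0-0 → 0
  1-1 → 0
  0-0 → 0
  0-1 → 1 (borrow)
  0-1-1 → 0 (borrow)
  1-0-1 → 0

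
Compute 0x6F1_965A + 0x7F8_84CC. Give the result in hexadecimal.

0xEEA1B26

Add column by column in base 16, right to left:
  A+C = 6 carry 1
  5+C+1 = 2 carry 1
  6+4+1 = B
  9+8 = 1 carry 1
  1+8+1 = A
  F+F = E carry 1
  6+7+1 = E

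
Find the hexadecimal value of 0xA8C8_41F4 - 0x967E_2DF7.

Subtract column by column in base 16:
  4-7 → D (borrow)
  F-F-1 → F (borrow)
  1-D-1 → 3 (borrow)
  4-2-1 → 1
  8-E → A (borrow)
  C-7-1 → 4
  8-6 → 2
  A-9 → 1

0x124A13FD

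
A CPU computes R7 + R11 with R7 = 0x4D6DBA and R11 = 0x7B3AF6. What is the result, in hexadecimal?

0xC8A8B0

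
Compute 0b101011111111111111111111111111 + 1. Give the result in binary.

0b101100000000000000000000000000

The trailing 26 digits are 1 (max in base 2), so adding 1 cascades: they roll to 0 and the next digit up increments.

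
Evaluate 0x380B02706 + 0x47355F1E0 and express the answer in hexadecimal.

0x7F40618E6

Add column by column in base 16, right to left:
  6+0 = 6
  0+E = E
  7+1 = 8
  2+F = 1 carry 1
  0+5+1 = 6
  B+5 = 0 carry 1
  0+3+1 = 4
  8+7 = F
  3+4 = 7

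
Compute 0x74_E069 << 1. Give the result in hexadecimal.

0xE9C0D2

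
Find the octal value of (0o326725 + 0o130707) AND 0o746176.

0o446034

Add column by column in base 8, right to left:
  5+7 = 4 carry 1
  2+0+1 = 3
  7+7 = 6 carry 1
  6+0+1 = 7
  2+3 = 5
  3+1 = 4
Sum = 0o457634; now AND with 0o746176:
  4&7=4, 5&4=4, 7&6=6, 6&1=0, 3&7=3, 4&6=4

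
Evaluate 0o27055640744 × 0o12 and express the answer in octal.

0o346712111350

Multiply each base-8 digit by 10, carrying:
  4×10 = 40 → write 0 carry 5
  4×10+5 = 45 → write 5 carry 5
  7×10+5 = 75 → write 3 carry 9
  0×10+9 = 9 → write 1 carry 1
  4×10+1 = 41 → write 1 carry 5
  6×10+5 = 65 → write 1 carry 8
  5×10+8 = 58 → write 2 carry 7
  5×10+7 = 57 → write 1 carry 7
  0×10+7 = 7 → write 7
  7×10 = 70 → write 6 carry 8
  2×10+8 = 28 → write 4 carry 3
  remaining carry: 3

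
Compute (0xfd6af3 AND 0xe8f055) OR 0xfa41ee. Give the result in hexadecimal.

0xfa61ff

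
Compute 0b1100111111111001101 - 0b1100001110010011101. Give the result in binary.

Subtract column by column in base 2:
  1-1 → 0
  0-0 → 0
  1-1 → 0
  1-1 → 0
  0-1 → 1 (borrow)
  0-0-1 → 1 (borrow)
  1-0-1 → 0
  1-1 → 0
  1-0 → 1
  1-0 → 1
  1-1 → 0
  1-1 → 0
  1-1 → 0
  1-0 → 1
  1-0 → 1
  0-0 → 0
  0-0 → 0
  1-1 → 0
  1-1 → 0

0b110001100110000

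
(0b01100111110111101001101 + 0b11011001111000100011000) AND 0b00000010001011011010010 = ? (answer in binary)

Add column by column in base 2, right to left:
  1+0 = 1
  0+0 = 0
  1+0 = 1
  1+1 = 0 carry 1
  0+1+1 = 0 carry 1
  0+0+1 = 1
  1+0 = 1
  0+0 = 0
  1+1 = 0 carry 1
  1+0+1 = 0 carry 1
  1+0+1 = 0 carry 1
  1+0+1 = 0 carry 1
  0+1+1 = 0 carry 1
  1+1+1 = 1 carry 1
  1+1+1 = 1 carry 1
  1+1+1 = 1 carry 1
  1+0+1 = 0 carry 1
  1+0+1 = 0 carry 1
  0+1+1 = 0 carry 1
  0+1+1 = 0 carry 1
  1+0+1 = 0 carry 1
  1+1+1 = 1 carry 1
  0+1+1 = 0 carry 1
  final carry 1
Sum = 0b101000001110000001100101; now AND with 0b00000010001011011010010:
  101000001110000001100101
& 000000010001011011010010
= 000000000000000001000000

0b1000000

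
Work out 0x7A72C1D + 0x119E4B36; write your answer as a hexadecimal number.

0x19457753

Add column by column in base 16, right to left:
  D+6 = 3 carry 1
  1+3+1 = 5
  C+B = 7 carry 1
  2+4+1 = 7
  7+E = 5 carry 1
  A+9+1 = 4 carry 1
  7+1+1 = 9
  0+1 = 1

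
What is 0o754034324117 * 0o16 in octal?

Multiply each base-8 digit by 14, carrying:
  7×14 = 98 → write 2 carry 12
  1×14+12 = 26 → write 2 carry 3
  1×14+3 = 17 → write 1 carry 2
  4×14+2 = 58 → write 2 carry 7
  2×14+7 = 35 → write 3 carry 4
  3×14+4 = 46 → write 6 carry 5
  4×14+5 = 61 → write 5 carry 7
  3×14+7 = 49 → write 1 carry 6
  0×14+6 = 6 → write 6
  4×14 = 56 → write 0 carry 7
  5×14+7 = 77 → write 5 carry 9
  7×14+9 = 107 → write 3 carry 13
  remaining carry: 15

0o15350615632122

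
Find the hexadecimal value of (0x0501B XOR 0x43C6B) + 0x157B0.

0x5C420

First 0x0501B XOR 0x43C6B = 0x46C70.
Add column by column in base 16, right to left:
  0+0 = 0
  7+B = 2 carry 1
  C+7+1 = 4 carry 1
  6+5+1 = C
  4+1 = 5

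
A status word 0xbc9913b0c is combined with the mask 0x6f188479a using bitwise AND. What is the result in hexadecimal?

AND each hex digit independently (no carries):
  b&6=2, c&f=c, 9&1=1, 9&8=8, 1&8=0, 3&4=0, b&7=3, 0&9=0, c&a=8

0x2c1800308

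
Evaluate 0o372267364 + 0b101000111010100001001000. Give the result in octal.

0o443213474

0b101000111010100001001000 = 0o50724110 in octal.
Add column by column in base 8, right to left:
  4+0 = 4
  6+1 = 7
  3+1 = 4
  7+4 = 3 carry 1
  6+2+1 = 1 carry 1
  2+7+1 = 2 carry 1
  2+0+1 = 3
  7+5 = 4 carry 1
  3+0+1 = 4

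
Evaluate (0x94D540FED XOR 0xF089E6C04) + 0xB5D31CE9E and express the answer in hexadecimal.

0x11A2FC3287

First 0x94D540FED XOR 0xF089E6C04 = 0x645CA63E9.
Add column by column in base 16, right to left:
  9+E = 7 carry 1
  E+9+1 = 8 carry 1
  3+E+1 = 2 carry 1
  6+C+1 = 3 carry 1
  A+1+1 = C
  C+3 = F
  5+D = 2 carry 1
  4+5+1 = A
  6+B = 1 carry 1
  final carry 1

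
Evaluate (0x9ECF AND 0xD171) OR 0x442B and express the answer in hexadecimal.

0xD46B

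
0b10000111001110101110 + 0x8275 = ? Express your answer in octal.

0o2173043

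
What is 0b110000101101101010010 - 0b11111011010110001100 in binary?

Subtract column by column in base 2:
  0-0 → 0
  1-0 → 1
  0-1 → 1 (borrow)
  0-1-1 → 0 (borrow)
  1-0-1 → 0
  0-0 → 0
  1-0 → 1
  0-1 → 1 (borrow)
  1-1-1 → 1 (borrow)
  1-0-1 → 0
  0-1 → 1 (borrow)
  1-0-1 → 0
  1-1 → 0
  0-1 → 1 (borrow)
  1-0-1 → 0
  0-1 → 1 (borrow)
  0-1-1 → 0 (borrow)
  0-1-1 → 0 (borrow)
  0-1-1 → 0 (borrow)
  1-1-1 → 1 (borrow)
  1-0-1 → 0

0b10001010010111000110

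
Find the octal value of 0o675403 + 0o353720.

Add column by column in base 8, right to left:
  3+0 = 3
  0+2 = 2
  4+7 = 3 carry 1
  5+3+1 = 1 carry 1
  7+5+1 = 5 carry 1
  6+3+1 = 2 carry 1
  final carry 1

0o1251323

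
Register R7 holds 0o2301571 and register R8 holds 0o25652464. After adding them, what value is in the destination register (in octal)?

0o30154255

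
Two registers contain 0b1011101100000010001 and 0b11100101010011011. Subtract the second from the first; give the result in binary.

0b1000000110101110110

Subtract column by column in base 2:
  1-1 → 0
  0-1 → 1 (borrow)
  0-0-1 → 1 (borrow)
  0-1-1 → 0 (borrow)
  1-1-1 → 1 (borrow)
  0-0-1 → 1 (borrow)
  0-0-1 → 1 (borrow)
  0-1-1 → 0 (borrow)
  0-0-1 → 1 (borrow)
  0-1-1 → 0 (borrow)
  0-0-1 → 1 (borrow)
  1-1-1 → 1 (borrow)
  1-0-1 → 0
  0-0 → 0
  1-1 → 0
  1-1 → 0
  1-1 → 0
  0-0 → 0
  1-0 → 1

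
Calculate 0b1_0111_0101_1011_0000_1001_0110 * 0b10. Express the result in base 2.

0b10111010110110000100101100

Multiply each base-2 digit by 2, carrying:
  0×2 = 0 → write 0
  1×2 = 2 → write 0 carry 1
  1×2+1 = 3 → write 1 carry 1
  0×2+1 = 1 → write 1
  1×2 = 2 → write 0 carry 1
  0×2+1 = 1 → write 1
  0×2 = 0 → write 0
  1×2 = 2 → write 0 carry 1
  0×2+1 = 1 → write 1
  0×2 = 0 → write 0
  0×2 = 0 → write 0
  0×2 = 0 → write 0
  1×2 = 2 → write 0 carry 1
  1×2+1 = 3 → write 1 carry 1
  0×2+1 = 1 → write 1
  1×2 = 2 → write 0 carry 1
  1×2+1 = 3 → write 1 carry 1
  0×2+1 = 1 → write 1
  1×2 = 2 → write 0 carry 1
  0×2+1 = 1 → write 1
  1×2 = 2 → write 0 carry 1
  1×2+1 = 3 → write 1 carry 1
  1×2+1 = 3 → write 1 carry 1
  0×2+1 = 1 → write 1
  1×2 = 2 → write 0 carry 1
  remaining carry: 1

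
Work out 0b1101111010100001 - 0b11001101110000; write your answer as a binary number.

0b1010101100110001

Subtract column by column in base 2:
  1-0 → 1
  0-0 → 0
  0-0 → 0
  0-0 → 0
  0-1 → 1 (borrow)
  1-1-1 → 1 (borrow)
  0-1-1 → 0 (borrow)
  1-0-1 → 0
  0-1 → 1 (borrow)
  1-1-1 → 1 (borrow)
  1-0-1 → 0
  1-0 → 1
  1-1 → 0
  0-1 → 1 (borrow)
  1-0-1 → 0
  1-0 → 1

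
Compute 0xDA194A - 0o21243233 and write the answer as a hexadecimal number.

0o21243233 = 0x45469B in hexadecimal.
Subtract column by column in base 16:
  A-B → F (borrow)
  4-9-1 → A (borrow)
  9-6-1 → 2
  1-4 → D (borrow)
  A-5-1 → 4
  D-4 → 9

0x94D2AF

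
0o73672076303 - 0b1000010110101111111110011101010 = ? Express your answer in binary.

0b110011100000100000111111111011001

0o73672076303 = 0b111011110111010000111110011000011 in binary.
Subtract column by column in base 2:
  1-0 → 1
  1-1 → 0
  0-0 → 0
  0-1 → 1 (borrow)
  0-0-1 → 1 (borrow)
  0-1-1 → 0 (borrow)
  1-1-1 → 1 (borrow)
  1-1-1 → 1 (borrow)
  0-0-1 → 1 (borrow)
  0-0-1 → 1 (borrow)
  1-1-1 → 1 (borrow)
  1-1-1 → 1 (borrow)
  1-1-1 → 1 (borrow)
  1-1-1 → 1 (borrow)
  1-1-1 → 1 (borrow)
  0-1-1 → 0 (borrow)
  0-1-1 → 0 (borrow)
  0-1-1 → 0 (borrow)
  0-1-1 → 0 (borrow)
  1-0-1 → 0
  0-1 → 1 (borrow)
  1-0-1 → 0
  1-1 → 0
  1-1 → 0
  0-0 → 0
  1-1 → 0
  1-0 → 1
  1-0 → 1
  1-0 → 1
  0-0 → 0
  1-1 → 0
  1-0 → 1
  1-0 → 1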